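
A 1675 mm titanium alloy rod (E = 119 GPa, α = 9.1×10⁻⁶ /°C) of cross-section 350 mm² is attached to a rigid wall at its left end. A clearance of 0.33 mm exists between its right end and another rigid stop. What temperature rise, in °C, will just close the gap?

ΔT ≈ 21.6 °C

Contact occurs when the free expansion equals the gap: αΔT L = 0.33 mm.
ΔT = 0.33 / (9.1×10⁻⁶ × 1675) = 21.65 °C.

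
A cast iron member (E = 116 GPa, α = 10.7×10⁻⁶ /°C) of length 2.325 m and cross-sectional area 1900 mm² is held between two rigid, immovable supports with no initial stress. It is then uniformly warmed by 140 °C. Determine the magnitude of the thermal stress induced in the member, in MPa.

The supports are rigid, so the total axial strain is zero. The restrained thermal strain is ε = αΔT = 10.7×10⁻⁶ × 140 = 1498×10⁻⁶.
The stress required to suppress this strain is σ = Eε = 116×10³ × 1498×10⁻⁶ = 173.8 MPa, compressive since the member is trying to expand.

σ ≈ 174 MPa (compressive)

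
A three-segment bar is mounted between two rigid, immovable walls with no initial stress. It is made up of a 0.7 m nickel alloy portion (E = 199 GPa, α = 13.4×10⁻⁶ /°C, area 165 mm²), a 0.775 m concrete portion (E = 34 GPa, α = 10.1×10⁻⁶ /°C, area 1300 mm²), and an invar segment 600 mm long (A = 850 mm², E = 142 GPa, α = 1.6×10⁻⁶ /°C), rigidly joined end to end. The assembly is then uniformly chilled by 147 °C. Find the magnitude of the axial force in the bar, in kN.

Free thermal contraction of the whole bar: Σ αᵢΔT Lᵢ = 13.4×10⁻⁶×147×700 + 10.1×10⁻⁶×147×775 + 1.6×10⁻⁶×147×600 = 2.671 mm.
The rigid supports impose zero overall length change; the single axial force P common to all segments must satisfy P Σ Lᵢ/(AᵢEᵢ) = δ_free.
Σ Lᵢ/(AᵢEᵢ) = 700/(165×199×10³) + 775/(1300×34×10³) + 600/(850×142×10³) = 4.382×10⁻⁵ mm/N.
So P = 2.671 / 4.382×10⁻⁵ = 60.94 kN, tensile.

P ≈ 60.9 kN (tensile)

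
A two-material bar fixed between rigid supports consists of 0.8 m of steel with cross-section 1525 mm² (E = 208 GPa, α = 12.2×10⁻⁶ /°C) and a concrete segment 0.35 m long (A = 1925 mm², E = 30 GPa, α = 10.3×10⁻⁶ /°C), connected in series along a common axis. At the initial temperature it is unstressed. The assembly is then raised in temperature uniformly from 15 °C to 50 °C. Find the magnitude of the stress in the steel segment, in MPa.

σ ≈ 35.7 MPa (compressive)

Free thermal expansion of the whole bar: Σ αᵢΔT Lᵢ = 12.2×10⁻⁶×35×800 + 10.3×10⁻⁶×35×350 = 0.4678 mm.
The rigid supports impose zero overall length change; the single axial force P common to all segments must satisfy P Σ Lᵢ/(AᵢEᵢ) = δ_free.
Σ Lᵢ/(AᵢEᵢ) = 800/(1525×208×10³) + 350/(1925×30×10³) = 8.583×10⁻⁶ mm/N.
So P = 0.4678 / 8.583×10⁻⁶ = 54.5 kN, compressive.
σ_{steel} = P / A = 54500 / 1525 = 35.74 MPa.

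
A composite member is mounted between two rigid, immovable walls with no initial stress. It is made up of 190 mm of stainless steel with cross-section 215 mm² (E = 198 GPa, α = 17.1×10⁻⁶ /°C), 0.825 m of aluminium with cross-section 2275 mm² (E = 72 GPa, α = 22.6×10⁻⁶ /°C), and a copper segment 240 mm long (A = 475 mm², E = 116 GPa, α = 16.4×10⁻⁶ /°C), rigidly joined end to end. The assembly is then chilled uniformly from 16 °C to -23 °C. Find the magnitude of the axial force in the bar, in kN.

P ≈ 72.7 kN (tensile)

Free thermal contraction of the whole bar: Σ αᵢΔT Lᵢ = 17.1×10⁻⁶×39×190 + 22.6×10⁻⁶×39×825 + 16.4×10⁻⁶×39×240 = 1.007 mm.
The walls prevent any net length change, so an axial force P (same in every segment) develops. Compatibility: P · Σ Lᵢ/(AᵢEᵢ) = δ_free.
The series flexibility is Σ Lᵢ/(AᵢEᵢ) = 190/(215×198×10³) + 825/(2275×72×10³) + 240/(475×116×10³) = 1.386×10⁻⁵ mm/N.
P = 1.007 / 1.386×10⁻⁵ = 72700 N = 72.7 kN, tensile.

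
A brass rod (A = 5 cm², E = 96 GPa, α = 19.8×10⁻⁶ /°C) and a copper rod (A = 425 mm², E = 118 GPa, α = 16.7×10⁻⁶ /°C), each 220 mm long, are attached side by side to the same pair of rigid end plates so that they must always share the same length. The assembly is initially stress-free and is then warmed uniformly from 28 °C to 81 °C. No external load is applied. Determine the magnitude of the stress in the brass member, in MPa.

σ ≈ 8.06 MPa (compressive)

Equilibrium of a rigid end plate with no external load gives equal and opposite internal forces ±P in the two members. Since α_{brass} > α_{copper}, heating drives the brass into compression and the copper into tension.
Setting the final lengths equal and cancelling L: (α₁ − α₂)ΔT = P/(A₁E₁) + P/(A₂E₂).
|α₁ − α₂|·ΔT = 3.1×10⁻⁶ × 53 = 0.0001643.
1/(A₁E₁) + 1/(A₂E₂) = 1/(500×96×10³) + 1/(425×118×10³) = 4.077×10⁻⁸ N⁻¹.
So P = 0.0001643 / 4.077×10⁻⁸ = 4.03 kN.
σ_{brass} = P/A₁ = 4030/500 = 8.059 MPa, compressive.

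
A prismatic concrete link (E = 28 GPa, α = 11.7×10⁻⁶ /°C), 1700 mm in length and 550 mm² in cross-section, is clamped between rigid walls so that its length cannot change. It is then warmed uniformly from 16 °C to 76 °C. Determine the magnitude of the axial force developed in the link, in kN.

P ≈ 10.8 kN (compressive)

The ends cannot move, so σ = EαΔT = 28×10³ × 11.7×10⁻⁶ × 60 = 19.66 MPa.
Then P = σA = 19.66 × 550 mm² = 10.81 kN, compressive.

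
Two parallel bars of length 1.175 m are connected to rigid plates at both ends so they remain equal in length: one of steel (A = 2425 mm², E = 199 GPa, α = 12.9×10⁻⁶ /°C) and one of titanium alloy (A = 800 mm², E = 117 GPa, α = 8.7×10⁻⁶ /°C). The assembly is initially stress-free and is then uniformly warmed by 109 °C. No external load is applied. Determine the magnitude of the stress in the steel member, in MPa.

Equilibrium of a rigid end plate with no external load gives equal and opposite internal forces ±P in the two members. Since α_{steel} > α_{titanium alloy}, heating drives the steel into compression and the titanium alloy into tension.
Setting the final lengths equal and cancelling L: (α₁ − α₂)ΔT = P/(A₁E₁) + P/(A₂E₂).
|α₁ − α₂|·ΔT = 4.2×10⁻⁶ × 109 = 0.0004578.
1/(A₁E₁) + 1/(A₂E₂) = 1/(2425×199×10³) + 1/(800×117×10³) = 1.276×10⁻⁸ N⁻¹.
So P = 0.0004578 / 1.276×10⁻⁸ = 35.89 kN.
σ_{steel} = P/A₁ = 35890/2425 = 14.8 MPa, compressive.

σ ≈ 14.8 MPa (compressive)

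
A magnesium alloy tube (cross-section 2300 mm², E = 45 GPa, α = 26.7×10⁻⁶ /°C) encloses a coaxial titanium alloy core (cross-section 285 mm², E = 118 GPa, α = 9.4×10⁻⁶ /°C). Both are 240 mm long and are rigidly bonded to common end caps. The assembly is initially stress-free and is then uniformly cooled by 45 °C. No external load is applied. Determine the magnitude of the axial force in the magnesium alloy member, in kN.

P ≈ 19.8 kN (tensile in the magnesium alloy)

The magnesium alloy has the larger α, so on cooling it would change length more than the titanium alloy if both were free. The rigid plates force a common final length, so the magnesium alloy is put into tension and the titanium alloy into compression, with equal and opposite forces P (no external load).
Compatibility of the two members (thermal + elastic change equal): (α₁ − α₂)ΔT = P·[1/(A₁E₁) + 1/(A₂E₂)].
|α₁ − α₂|·ΔT = 17.3×10⁻⁶ × 45 = 0.0007785.
1/(A₁E₁) + 1/(A₂E₂) = 1/(2300×45×10³) + 1/(285×118×10³) = 3.94×10⁻⁸ N⁻¹.
P = 0.0007785 / 3.94×10⁻⁸ = 19760 N = 19.76 kN.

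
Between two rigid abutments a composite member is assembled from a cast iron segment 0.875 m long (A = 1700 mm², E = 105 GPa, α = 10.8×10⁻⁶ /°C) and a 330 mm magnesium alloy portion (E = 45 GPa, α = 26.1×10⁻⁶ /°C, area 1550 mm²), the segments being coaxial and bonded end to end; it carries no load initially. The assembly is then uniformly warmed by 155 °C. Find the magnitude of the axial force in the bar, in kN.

P ≈ 291 kN (compressive)

Free thermal expansion of the whole bar: Σ αᵢΔT Lᵢ = 10.8×10⁻⁶×155×875 + 26.1×10⁻⁶×155×330 = 2.8 mm.
The walls prevent any net length change, so an axial force P (same in every segment) develops. Compatibility: P · Σ Lᵢ/(AᵢEᵢ) = δ_free.
Σ Lᵢ/(AᵢEᵢ) = 875/(1700×105×10³) + 330/(1550×45×10³) = 9.633×10⁻⁶ mm/N.
P = 2.8 / 9.633×10⁻⁶ = 290600 N = 290.6 kN, compressive.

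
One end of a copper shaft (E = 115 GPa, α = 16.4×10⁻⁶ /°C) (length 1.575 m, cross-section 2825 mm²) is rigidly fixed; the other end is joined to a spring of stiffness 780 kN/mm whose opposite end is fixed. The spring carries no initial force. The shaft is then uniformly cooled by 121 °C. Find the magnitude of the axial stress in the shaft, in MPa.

If the spring were absent the shaft would shorten by αΔT L = 16.4×10⁻⁶ × 121 × 1575 = 3.125 mm.
Let P be the tensile force in the spring. The shaft extends elastically by PL/(AE) and the spring stretches by P/k; together these equal δ_free.
So P = δ_free / [L/(AE) + 1/k] = 3.125 / [ 1575/(2825×115×10³) + 1/(780×10³) ].
P = 3.125 / 6.13×10⁻⁶ = 509900 N.
σ = P/A = 509900/2825 = 180.5 MPa.

σ ≈ 180 MPa (tensile)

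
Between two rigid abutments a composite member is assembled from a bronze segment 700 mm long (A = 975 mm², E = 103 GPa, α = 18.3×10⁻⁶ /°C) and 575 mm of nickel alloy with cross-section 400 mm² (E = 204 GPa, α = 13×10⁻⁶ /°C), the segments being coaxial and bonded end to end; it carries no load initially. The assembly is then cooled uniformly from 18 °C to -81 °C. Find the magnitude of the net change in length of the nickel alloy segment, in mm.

|ΔL| ≈ 0.27 mm

Free thermal contraction of the whole bar: Σ αᵢΔT Lᵢ = 18.3×10⁻⁶×99×700 + 13×10⁻⁶×99×575 = 2.008 mm.
Since the ends are fixed, an axial force P builds up, equal in every segment, with P · Σ Lᵢ/(AᵢEᵢ) = δ_free.
Σ Lᵢ/(AᵢEᵢ) = 700/(975×103×10³) + 575/(400×204×10³) = 1.402×10⁻⁵ mm/N.
Hence P = δ_free / Σ(L/AE) = 2.008/1.402×10⁻⁵ = 143.3 kN (tensile).
For the nickel alloy segment, free thermal change = 13×10⁻⁶×99×575 = 0.74 mm and elastic change from P = 143300×575/(400×204×10³) = 1.01 mm; these oppose, so the net change is 0.27 mm (segment lengthens).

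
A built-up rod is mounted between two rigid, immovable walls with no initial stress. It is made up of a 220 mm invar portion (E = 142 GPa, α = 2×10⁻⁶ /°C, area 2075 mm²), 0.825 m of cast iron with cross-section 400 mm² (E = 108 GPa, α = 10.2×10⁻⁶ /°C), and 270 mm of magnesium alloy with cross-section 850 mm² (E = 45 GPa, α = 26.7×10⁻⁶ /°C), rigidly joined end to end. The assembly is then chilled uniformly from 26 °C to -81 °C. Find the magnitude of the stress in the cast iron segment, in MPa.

σ ≈ 160 MPa (tensile)

If the supports were absent, the total length change would be Σ αᵢΔT Lᵢ = 2×10⁻⁶×107×220 + 10.2×10⁻⁶×107×825 + 26.7×10⁻⁶×107×270 = 1.719 mm.
The walls prevent any net length change, so an axial force P (same in every segment) develops. Compatibility: P · Σ Lᵢ/(AᵢEᵢ) = δ_free.
Σ Lᵢ/(AᵢEᵢ) = 220/(2075×142×10³) + 825/(400×108×10³) + 270/(850×45×10³) = 2.69×10⁻⁵ mm/N.
Hence P = δ_free / Σ(L/AE) = 1.719/2.69×10⁻⁵ = 63.89 kN (tensile).
σ_{cast iron} = P / A = 63890 / 400 = 159.7 MPa.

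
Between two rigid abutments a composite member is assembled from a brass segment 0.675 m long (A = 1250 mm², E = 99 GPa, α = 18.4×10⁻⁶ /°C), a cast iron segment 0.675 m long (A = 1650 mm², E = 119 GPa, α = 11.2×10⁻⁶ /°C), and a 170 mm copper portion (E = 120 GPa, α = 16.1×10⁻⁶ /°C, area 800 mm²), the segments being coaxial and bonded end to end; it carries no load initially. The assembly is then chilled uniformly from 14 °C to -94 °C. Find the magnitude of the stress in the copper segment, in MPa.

Free thermal contraction of the whole bar: Σ αᵢΔT Lᵢ = 18.4×10⁻⁶×108×675 + 11.2×10⁻⁶×108×675 + 16.1×10⁻⁶×108×170 = 2.453 mm.
The rigid supports impose zero overall length change; the single axial force P common to all segments must satisfy P Σ Lᵢ/(AᵢEᵢ) = δ_free.
The series flexibility is Σ Lᵢ/(AᵢEᵢ) = 675/(1250×99×10³) + 675/(1650×119×10³) + 170/(800×120×10³) = 1.066×10⁻⁵ mm/N.
So P = 2.453 / 1.066×10⁻⁵ = 230.1 kN, tensile.
σ_{copper} = P / A = 230100 / 800 = 287.6 MPa.

σ ≈ 288 MPa (tensile)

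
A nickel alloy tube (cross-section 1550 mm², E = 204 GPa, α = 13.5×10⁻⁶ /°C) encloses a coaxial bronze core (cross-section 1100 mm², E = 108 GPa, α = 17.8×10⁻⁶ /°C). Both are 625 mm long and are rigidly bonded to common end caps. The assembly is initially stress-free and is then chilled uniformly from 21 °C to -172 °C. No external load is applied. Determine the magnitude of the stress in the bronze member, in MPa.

σ ≈ 65.2 MPa (tensile)

Equilibrium of a rigid end plate with no external load gives equal and opposite internal forces ±P in the two members. Since α_{bronze} > α_{nickel alloy}, cooling drives the bronze into tension and the nickel alloy into compression.
Compatibility of the two members (thermal + elastic change equal): (α₁ − α₂)ΔT = P·[1/(A₁E₁) + 1/(A₂E₂)].
|α₁ − α₂|·ΔT = 4.3×10⁻⁶ × 193 = 0.0008299.
1/(A₁E₁) + 1/(A₂E₂) = 1/(1550×204×10³) + 1/(1100×108×10³) = 1.158×10⁻⁸ N⁻¹.
P = 0.0008299 / 1.158×10⁻⁸ = 71670 N = 71.67 kN.
σ_{bronze} = P/A₂ = 71670/1100 = 65.15 MPa, tensile.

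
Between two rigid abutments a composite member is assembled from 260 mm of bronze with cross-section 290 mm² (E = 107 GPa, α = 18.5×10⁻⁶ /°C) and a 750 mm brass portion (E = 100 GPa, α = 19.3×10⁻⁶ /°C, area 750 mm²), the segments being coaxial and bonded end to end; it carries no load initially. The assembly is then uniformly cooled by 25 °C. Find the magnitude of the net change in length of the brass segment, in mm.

|ΔL| ≈ 0.0996 mm

With the walls removed the bar would change length by δ_free = Σ αᵢΔT Lᵢ = 18.5×10⁻⁶×25×260 + 19.3×10⁻⁶×25×750 = 0.4821 mm.
The rigid supports impose zero overall length change; the single axial force P common to all segments must satisfy P Σ Lᵢ/(AᵢEᵢ) = δ_free.
Σ Lᵢ/(AᵢEᵢ) = 260/(290×107×10³) + 750/(750×100×10³) = 1.838×10⁻⁵ mm/N.
Hence P = δ_free / Σ(L/AE) = 0.4821/1.838×10⁻⁵ = 26.23 kN (tensile).
For the brass segment, free thermal change = 19.3×10⁻⁶×25×750 = 0.3619 mm and elastic change from P = 26230×750/(750×100×10³) = 0.2623 mm; these oppose, so the net change is 0.0996 mm (segment shortens).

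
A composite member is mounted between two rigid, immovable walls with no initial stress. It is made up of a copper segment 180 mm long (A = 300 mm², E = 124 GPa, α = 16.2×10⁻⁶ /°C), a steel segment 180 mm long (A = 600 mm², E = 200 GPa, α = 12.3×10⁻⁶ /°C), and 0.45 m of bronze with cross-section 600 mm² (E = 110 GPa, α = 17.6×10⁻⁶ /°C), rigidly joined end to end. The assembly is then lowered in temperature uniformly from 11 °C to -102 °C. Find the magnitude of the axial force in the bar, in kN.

P ≈ 112 kN (tensile)

With the walls removed the bar would change length by δ_free = Σ αᵢΔT Lᵢ = 16.2×10⁻⁶×113×180 + 12.3×10⁻⁶×113×180 + 17.6×10⁻⁶×113×450 = 1.475 mm.
The walls prevent any net length change, so an axial force P (same in every segment) develops. Compatibility: P · Σ Lᵢ/(AᵢEᵢ) = δ_free.
The series flexibility is Σ Lᵢ/(AᵢEᵢ) = 180/(300×124×10³) + 180/(600×200×10³) + 450/(600×110×10³) = 1.316×10⁻⁵ mm/N.
P = 1.475 / 1.316×10⁻⁵ = 112100 N = 112.1 kN, tensile.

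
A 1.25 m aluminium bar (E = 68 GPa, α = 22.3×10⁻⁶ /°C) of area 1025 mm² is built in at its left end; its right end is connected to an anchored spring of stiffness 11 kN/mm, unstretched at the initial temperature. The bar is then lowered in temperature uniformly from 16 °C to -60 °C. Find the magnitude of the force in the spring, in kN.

P ≈ 19.5 kN

Free thermal contraction: δ_free = αΔT L = 22.3×10⁻⁶ × 76 × 1250 = 2.119 mm.
With a force P in the spring, the elastic change of the bar is PL/(AE) and that of the spring is P/k; compatibility requires their sum to equal δ_free.
P [ L/(AE) + 1/k ] = δ_free → P [ 1250/(1025×68×10³) + 1/(11×10³) ] = 2.119.
P = 2.119 / 0.0001088 = 19460 N.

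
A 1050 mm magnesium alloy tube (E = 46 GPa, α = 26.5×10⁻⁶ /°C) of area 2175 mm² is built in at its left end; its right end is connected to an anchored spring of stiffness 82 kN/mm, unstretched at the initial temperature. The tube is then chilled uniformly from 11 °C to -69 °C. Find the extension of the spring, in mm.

δ ≈ 1.2 mm

Free thermal contraction: δ_free = αΔT L = 26.5×10⁻⁶ × 80 × 1050 = 2.226 mm.
With a force P in the spring, the elastic change of the tube is PL/(AE) and that of the spring is P/k; compatibility requires their sum to equal δ_free.
P [ L/(AE) + 1/k ] = δ_free → P [ 1050/(2175×46×10³) + 1/(82×10³) ] = 2.226.
P = 2.226 / 2.269×10⁻⁵ = 98110 N.
Spring extension = P/k = 98110/(82×10³) = 1.196 mm.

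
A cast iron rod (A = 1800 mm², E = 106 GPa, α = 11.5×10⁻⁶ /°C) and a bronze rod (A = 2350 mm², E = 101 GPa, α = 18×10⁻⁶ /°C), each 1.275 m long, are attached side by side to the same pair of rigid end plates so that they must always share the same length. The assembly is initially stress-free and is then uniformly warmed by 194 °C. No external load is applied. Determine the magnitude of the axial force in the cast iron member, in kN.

P ≈ 133 kN (tensile in the cast iron)

The bronze has the larger α, so on heating it would change length more than the cast iron if both were free. The rigid plates force a common final length, so the bronze is put into compression and the cast iron into tension, with equal and opposite forces P (no external load).
Equating the net (thermal + elastic) strains gives |α₁ − α₂|·ΔT = P·[1/(A₁E₁) + 1/(A₂E₂)].
|α₁ − α₂|·ΔT = 6.5×10⁻⁶ × 194 = 0.001261.
1/(A₁E₁) + 1/(A₂E₂) = 1/(1800×106×10³) + 1/(2350×101×10³) = 9.454×10⁻⁹ N⁻¹.
P = 0.001261 / 9.454×10⁻⁹ = 133400 N = 133.4 kN.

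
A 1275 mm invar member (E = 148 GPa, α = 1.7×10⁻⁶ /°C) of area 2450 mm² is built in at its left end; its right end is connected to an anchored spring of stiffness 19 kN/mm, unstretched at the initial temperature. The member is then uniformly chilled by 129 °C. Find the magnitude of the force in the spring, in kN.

The unrestrained thermal change is αΔT L = 1.7×10⁻⁶ × 129 × 1275 = 0.2796 mm.
Let P be the tensile force in the spring. The member extends elastically by PL/(AE) and the spring stretches by P/k; together these equal δ_free.
P [ L/(AE) + 1/k ] = δ_free → P [ 1275/(2450×148×10³) + 1/(19×10³) ] = 0.2796.
P = 0.2796 / 5.615×10⁻⁵ = 4980 N.

P ≈ 4.98 kN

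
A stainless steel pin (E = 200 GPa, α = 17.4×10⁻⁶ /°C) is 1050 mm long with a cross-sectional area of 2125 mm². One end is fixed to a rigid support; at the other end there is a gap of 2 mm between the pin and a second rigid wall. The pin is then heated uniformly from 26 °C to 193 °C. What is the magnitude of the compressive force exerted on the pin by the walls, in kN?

Unrestrained expansion: δ_free = αΔT L = 17.4×10⁻⁶ × 167 × 1050 = 3.051 mm.
The gap closes (δ_free > 2 mm) and the wall then resists a further 3.051 − 2 = 1.051 mm of expansion.
So σ = E(δ_free − g)/L = 200×10³ × 1.051/1050 = 200.2 MPa.
Force on the wall = σA = 200.2 × 2125 mm² = 425.4 kN.

P ≈ 425 kN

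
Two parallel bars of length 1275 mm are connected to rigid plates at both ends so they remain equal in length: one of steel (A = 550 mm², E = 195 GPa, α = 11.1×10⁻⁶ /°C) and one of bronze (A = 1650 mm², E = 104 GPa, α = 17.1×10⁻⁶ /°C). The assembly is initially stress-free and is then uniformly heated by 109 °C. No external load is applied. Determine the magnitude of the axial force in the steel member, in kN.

Equilibrium of a rigid end plate with no external load gives equal and opposite internal forces ±P in the two members. Since α_{bronze} > α_{steel}, heating drives the bronze into compression and the steel into tension.
Equating the net (thermal + elastic) strains gives |α₁ − α₂|·ΔT = P·[1/(A₁E₁) + 1/(A₂E₂)].
|α₁ − α₂|·ΔT = 6×10⁻⁶ × 109 = 0.000654.
1/(A₁E₁) + 1/(A₂E₂) = 1/(550×195×10³) + 1/(1650×104×10³) = 1.515×10⁻⁸ N⁻¹.
So P = 0.000654 / 1.515×10⁻⁸ = 43.16 kN.

P ≈ 43.2 kN (tensile in the steel)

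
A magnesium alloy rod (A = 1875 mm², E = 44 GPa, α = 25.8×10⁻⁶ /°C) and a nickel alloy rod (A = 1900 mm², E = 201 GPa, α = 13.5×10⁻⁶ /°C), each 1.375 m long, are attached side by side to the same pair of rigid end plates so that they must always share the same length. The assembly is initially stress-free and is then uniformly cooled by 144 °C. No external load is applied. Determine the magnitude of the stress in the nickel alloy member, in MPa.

The magnesium alloy has the larger α, so on cooling it would change length more than the nickel alloy if both were free. The rigid plates force a common final length, so the magnesium alloy is put into tension and the nickel alloy into compression, with equal and opposite forces P (no external load).
Setting the final lengths equal and cancelling L: (α₁ − α₂)ΔT = P/(A₁E₁) + P/(A₂E₂).
|α₁ − α₂|·ΔT = 12.3×10⁻⁶ × 144 = 0.001771.
1/(A₁E₁) + 1/(A₂E₂) = 1/(1875×44×10³) + 1/(1900×201×10³) = 1.474×10⁻⁸ N⁻¹.
So P = 0.001771 / 1.474×10⁻⁸ = 120.2 kN.
σ_{nickel alloy} = P/A₂ = 120200/1900 = 63.24 MPa, compressive.

σ ≈ 63.2 MPa (compressive)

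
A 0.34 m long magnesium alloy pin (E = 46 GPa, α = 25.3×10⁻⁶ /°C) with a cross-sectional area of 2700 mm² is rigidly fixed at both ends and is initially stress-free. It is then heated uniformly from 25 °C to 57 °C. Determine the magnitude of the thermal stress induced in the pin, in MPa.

σ ≈ 37.2 MPa (compressive)

The supports are rigid, so the total axial strain is zero. The restrained thermal strain is ε = αΔT = 25.3×10⁻⁶ × 32 = 809.6×10⁻⁶.
Hence σ = E·αΔT = 46×10³ × 809.6×10⁻⁶ = 37.24 MPa, compressive.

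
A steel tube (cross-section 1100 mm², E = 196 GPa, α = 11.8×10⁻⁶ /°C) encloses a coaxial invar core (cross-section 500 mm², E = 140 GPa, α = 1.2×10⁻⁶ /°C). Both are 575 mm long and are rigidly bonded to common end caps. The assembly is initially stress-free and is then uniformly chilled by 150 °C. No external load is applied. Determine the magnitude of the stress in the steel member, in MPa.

σ ≈ 76.4 MPa (tensile)

Equilibrium of a rigid end plate with no external load gives equal and opposite internal forces ±P in the two members. Since α_{steel} > α_{invar}, cooling drives the steel into tension and the invar into compression.
Compatibility of the two members (thermal + elastic change equal): (α₁ − α₂)ΔT = P·[1/(A₁E₁) + 1/(A₂E₂)].
|α₁ − α₂|·ΔT = 10.6×10⁻⁶ × 150 = 0.00159.
1/(A₁E₁) + 1/(A₂E₂) = 1/(1100×196×10³) + 1/(500×140×10³) = 1.892×10⁻⁸ N⁻¹.
P = 0.00159 / 1.892×10⁻⁸ = 84020 N = 84.02 kN.
σ_{steel} = P/A₁ = 84020/1100 = 76.38 MPa, tensile.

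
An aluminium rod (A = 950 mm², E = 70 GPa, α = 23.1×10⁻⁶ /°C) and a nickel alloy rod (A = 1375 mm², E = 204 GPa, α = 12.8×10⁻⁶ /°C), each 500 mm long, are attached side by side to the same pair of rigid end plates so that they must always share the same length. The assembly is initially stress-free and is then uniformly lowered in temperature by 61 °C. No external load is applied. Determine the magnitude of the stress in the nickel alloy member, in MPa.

Both members must finish at the same length. With the larger α, the aluminium tends to over-contract; the plates restrain it, putting the aluminium in tension and the nickel alloy in compression. With no external load the two internal forces are equal and opposite, magnitude P.
Compatibility of the two members (thermal + elastic change equal): (α₁ − α₂)ΔT = P·[1/(A₁E₁) + 1/(A₂E₂)].
|α₁ − α₂|·ΔT = 10.3×10⁻⁶ × 61 = 0.0006283.
1/(A₁E₁) + 1/(A₂E₂) = 1/(950×70×10³) + 1/(1375×204×10³) = 1.86×10⁻⁸ N⁻¹.
P = 0.0006283 / 1.86×10⁻⁸ = 33770 N = 33.77 kN.
σ_{nickel alloy} = P/A₂ = 33770/1375 = 24.56 MPa, compressive.

σ ≈ 24.6 MPa (compressive)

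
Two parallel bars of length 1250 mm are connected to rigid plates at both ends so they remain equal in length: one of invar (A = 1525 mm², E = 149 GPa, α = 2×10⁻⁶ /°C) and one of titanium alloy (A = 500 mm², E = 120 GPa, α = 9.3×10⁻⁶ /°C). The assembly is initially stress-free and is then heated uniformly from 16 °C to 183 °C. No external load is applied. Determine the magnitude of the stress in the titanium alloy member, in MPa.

σ ≈ 116 MPa (compressive)

Both members must finish at the same length. With the larger α, the titanium alloy tends to over-expand; the plates restrain it, putting the titanium alloy in compression and the invar in tension. With no external load the two internal forces are equal and opposite, magnitude P.
Compatibility of the two members (thermal + elastic change equal): (α₁ − α₂)ΔT = P·[1/(A₁E₁) + 1/(A₂E₂)].
|α₁ − α₂|·ΔT = 7.3×10⁻⁶ × 167 = 0.001219.
1/(A₁E₁) + 1/(A₂E₂) = 1/(1525×149×10³) + 1/(500×120×10³) = 2.107×10⁻⁸ N⁻¹.
So P = 0.001219 / 2.107×10⁻⁸ = 57.87 kN.
σ_{titanium alloy} = P/A₂ = 57870/500 = 115.7 MPa, compressive.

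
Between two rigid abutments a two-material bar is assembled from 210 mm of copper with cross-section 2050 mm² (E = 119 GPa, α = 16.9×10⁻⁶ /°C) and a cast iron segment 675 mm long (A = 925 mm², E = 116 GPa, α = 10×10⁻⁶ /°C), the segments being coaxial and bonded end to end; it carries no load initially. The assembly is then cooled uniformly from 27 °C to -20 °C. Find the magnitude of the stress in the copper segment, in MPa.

Free thermal contraction of the whole bar: Σ αᵢΔT Lᵢ = 16.9×10⁻⁶×47×210 + 10×10⁻⁶×47×675 = 0.4841 mm.
The walls prevent any net length change, so an axial force P (same in every segment) develops. Compatibility: P · Σ Lᵢ/(AᵢEᵢ) = δ_free.
Σ Lᵢ/(AᵢEᵢ) = 210/(2050×119×10³) + 675/(925×116×10³) = 7.152×10⁻⁶ mm/N.
So P = 0.4841 / 7.152×10⁻⁶ = 67.68 kN, tensile.
σ_{copper} = P / A = 67680 / 2050 = 33.02 MPa.

σ ≈ 33 MPa (tensile)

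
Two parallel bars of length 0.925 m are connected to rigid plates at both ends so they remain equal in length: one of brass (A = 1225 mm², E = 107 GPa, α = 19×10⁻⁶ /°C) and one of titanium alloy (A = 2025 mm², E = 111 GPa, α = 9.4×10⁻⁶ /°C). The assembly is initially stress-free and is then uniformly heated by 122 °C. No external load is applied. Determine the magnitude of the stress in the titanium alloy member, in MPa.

The brass has the larger α, so on heating it would change length more than the titanium alloy if both were free. The rigid plates force a common final length, so the brass is put into compression and the titanium alloy into tension, with equal and opposite forces P (no external load).
Equating the net (thermal + elastic) strains gives |α₁ − α₂|·ΔT = P·[1/(A₁E₁) + 1/(A₂E₂)].
|α₁ − α₂|·ΔT = 9.6×10⁻⁶ × 122 = 0.001171.
1/(A₁E₁) + 1/(A₂E₂) = 1/(1225×107×10³) + 1/(2025×111×10³) = 1.208×10⁻⁸ N⁻¹.
P = 0.001171 / 1.208×10⁻⁸ = 96970 N = 96.97 kN.
σ_{titanium alloy} = P/A₂ = 96970/2025 = 47.89 MPa, tensile.

σ ≈ 47.9 MPa (tensile)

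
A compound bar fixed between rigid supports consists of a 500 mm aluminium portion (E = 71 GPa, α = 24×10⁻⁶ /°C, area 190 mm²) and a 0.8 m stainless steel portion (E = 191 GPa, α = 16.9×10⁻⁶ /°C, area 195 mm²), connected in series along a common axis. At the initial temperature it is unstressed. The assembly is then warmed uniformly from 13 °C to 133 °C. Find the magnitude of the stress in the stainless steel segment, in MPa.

Free thermal expansion of the whole bar: Σ αᵢΔT Lᵢ = 24×10⁻⁶×120×500 + 16.9×10⁻⁶×120×800 = 3.062 mm.
The rigid supports impose zero overall length change; the single axial force P common to all segments must satisfy P Σ Lᵢ/(AᵢEᵢ) = δ_free.
Σ Lᵢ/(AᵢEᵢ) = 500/(190×71×10³) + 800/(195×191×10³) = 5.854×10⁻⁵ mm/N.
P = 3.062 / 5.854×10⁻⁵ = 52310 N = 52.31 kN, compressive.
σ_{stainless steel} = P / A = 52310 / 195 = 268.3 MPa.

σ ≈ 268 MPa (compressive)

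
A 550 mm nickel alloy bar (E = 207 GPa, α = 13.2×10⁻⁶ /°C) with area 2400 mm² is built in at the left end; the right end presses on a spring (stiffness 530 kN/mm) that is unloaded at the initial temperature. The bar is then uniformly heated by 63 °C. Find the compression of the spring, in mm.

δ ≈ 0.288 mm

Free thermal expansion: δ_free = αΔT L = 13.2×10⁻⁶ × 63 × 550 = 0.4574 mm.
With a force P in the spring, the elastic change of the bar is PL/(AE) and that of the spring is P/k; compatibility requires their sum to equal δ_free.
P [ L/(AE) + 1/k ] = δ_free → P [ 550/(2400×207×10³) + 1/(530×10³) ] = 0.4574.
P = 0.4574 / 2.994×10⁻⁶ = 152800 N.
Spring compression = P/k = 152800/(530×10³) = 0.2882 mm.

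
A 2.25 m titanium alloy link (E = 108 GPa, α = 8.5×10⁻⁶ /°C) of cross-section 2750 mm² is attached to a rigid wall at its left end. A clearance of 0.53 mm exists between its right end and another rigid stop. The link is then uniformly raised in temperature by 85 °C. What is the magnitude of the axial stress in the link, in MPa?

σ ≈ 52.6 MPa (compressive)

Unrestrained expansion: δ_free = αΔT L = 8.5×10⁻⁶ × 85 × 2250 = 1.626 mm.
After closing the 0.53 mm clearance, 1.626 − 0.53 = 1.096 mm of expansion remains to be suppressed by the wall.
So σ = E(δ_free − g)/L = 108×10³ × 1.096/2250 = 52.59 MPa.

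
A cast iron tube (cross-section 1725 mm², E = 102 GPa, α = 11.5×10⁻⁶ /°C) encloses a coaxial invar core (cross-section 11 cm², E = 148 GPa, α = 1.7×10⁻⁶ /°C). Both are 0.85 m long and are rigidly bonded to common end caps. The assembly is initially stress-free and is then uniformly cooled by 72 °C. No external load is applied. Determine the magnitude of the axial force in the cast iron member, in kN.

P ≈ 59.7 kN (tensile in the cast iron)

Both members must finish at the same length. With the larger α, the cast iron tends to over-contract; the plates restrain it, putting the cast iron in tension and the invar in compression. With no external load the two internal forces are equal and opposite, magnitude P.
Compatibility of the two members (thermal + elastic change equal): (α₁ − α₂)ΔT = P·[1/(A₁E₁) + 1/(A₂E₂)].
|α₁ − α₂|·ΔT = 9.8×10⁻⁶ × 72 = 0.0007056.
1/(A₁E₁) + 1/(A₂E₂) = 1/(1725×102×10³) + 1/(1100×148×10³) = 1.183×10⁻⁸ N⁻¹.
P = 0.0007056 / 1.183×10⁻⁸ = 59670 N = 59.67 kN.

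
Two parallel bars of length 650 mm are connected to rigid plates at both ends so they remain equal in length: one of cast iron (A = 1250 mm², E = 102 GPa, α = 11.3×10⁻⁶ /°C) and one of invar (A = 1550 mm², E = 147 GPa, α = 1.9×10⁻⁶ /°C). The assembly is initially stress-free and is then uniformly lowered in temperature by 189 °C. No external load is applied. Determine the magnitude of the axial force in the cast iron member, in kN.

The cast iron has the larger α, so on cooling it would change length more than the invar if both were free. The rigid plates force a common final length, so the cast iron is put into tension and the invar into compression, with equal and opposite forces P (no external load).
Setting the final lengths equal and cancelling L: (α₁ − α₂)ΔT = P/(A₁E₁) + P/(A₂E₂).
|α₁ − α₂|·ΔT = 9.4×10⁻⁶ × 189 = 0.001777.
1/(A₁E₁) + 1/(A₂E₂) = 1/(1250×102×10³) + 1/(1550×147×10³) = 1.223×10⁻⁸ N⁻¹.
So P = 0.001777 / 1.223×10⁻⁸ = 145.2 kN.

P ≈ 145 kN (tensile in the cast iron)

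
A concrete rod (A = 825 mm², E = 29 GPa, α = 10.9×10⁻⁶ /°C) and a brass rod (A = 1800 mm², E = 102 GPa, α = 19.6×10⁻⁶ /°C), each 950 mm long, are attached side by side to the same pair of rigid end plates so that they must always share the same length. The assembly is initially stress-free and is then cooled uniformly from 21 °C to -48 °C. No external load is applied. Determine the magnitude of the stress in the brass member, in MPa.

σ ≈ 7.06 MPa (tensile)

Both members must finish at the same length. With the larger α, the brass tends to over-contract; the plates restrain it, putting the brass in tension and the concrete in compression. With no external load the two internal forces are equal and opposite, magnitude P.
Setting the final lengths equal and cancelling L: (α₁ − α₂)ΔT = P/(A₁E₁) + P/(A₂E₂).
|α₁ − α₂|·ΔT = 8.7×10⁻⁶ × 69 = 0.0006003.
1/(A₁E₁) + 1/(A₂E₂) = 1/(825×29×10³) + 1/(1800×102×10³) = 4.724×10⁻⁸ N⁻¹.
P = 0.0006003 / 4.724×10⁻⁸ = 12710 N = 12.71 kN.
σ_{brass} = P/A₂ = 12710/1800 = 7.059 MPa, tensile.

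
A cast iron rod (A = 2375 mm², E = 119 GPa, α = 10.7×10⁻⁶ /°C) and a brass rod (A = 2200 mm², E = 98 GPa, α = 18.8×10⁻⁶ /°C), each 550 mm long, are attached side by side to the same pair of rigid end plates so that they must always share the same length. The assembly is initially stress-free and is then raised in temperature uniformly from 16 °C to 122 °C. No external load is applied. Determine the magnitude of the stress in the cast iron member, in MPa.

Equilibrium of a rigid end plate with no external load gives equal and opposite internal forces ±P in the two members. Since α_{brass} > α_{cast iron}, heating drives the brass into compression and the cast iron into tension.
Compatibility of the two members (thermal + elastic change equal): (α₁ − α₂)ΔT = P·[1/(A₁E₁) + 1/(A₂E₂)].
|α₁ − α₂|·ΔT = 8.1×10⁻⁶ × 106 = 0.0008586.
1/(A₁E₁) + 1/(A₂E₂) = 1/(2375×119×10³) + 1/(2200×98×10³) = 8.176×10⁻⁹ N⁻¹.
So P = 0.0008586 / 8.176×10⁻⁹ = 105 kN.
σ_{cast iron} = P/A₁ = 105000/2375 = 44.21 MPa, tensile.

σ ≈ 44.2 MPa (tensile)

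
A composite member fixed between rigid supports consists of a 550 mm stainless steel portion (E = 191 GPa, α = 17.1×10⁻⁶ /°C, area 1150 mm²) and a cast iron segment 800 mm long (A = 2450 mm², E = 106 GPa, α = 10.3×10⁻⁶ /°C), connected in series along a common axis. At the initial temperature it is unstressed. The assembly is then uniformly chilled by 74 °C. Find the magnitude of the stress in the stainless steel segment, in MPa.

If the supports were absent, the total length change would be Σ αᵢΔT Lᵢ = 17.1×10⁻⁶×74×550 + 10.3×10⁻⁶×74×800 = 1.306 mm.
The walls prevent any net length change, so an axial force P (same in every segment) develops. Compatibility: P · Σ Lᵢ/(AᵢEᵢ) = δ_free.
The series flexibility is Σ Lᵢ/(AᵢEᵢ) = 550/(1150×191×10³) + 800/(2450×106×10³) = 5.584×10⁻⁶ mm/N.
So P = 1.306 / 5.584×10⁻⁶ = 233.8 kN, tensile.
σ_{stainless steel} = P / A = 233800 / 1150 = 203.3 MPa.

σ ≈ 203 MPa (tensile)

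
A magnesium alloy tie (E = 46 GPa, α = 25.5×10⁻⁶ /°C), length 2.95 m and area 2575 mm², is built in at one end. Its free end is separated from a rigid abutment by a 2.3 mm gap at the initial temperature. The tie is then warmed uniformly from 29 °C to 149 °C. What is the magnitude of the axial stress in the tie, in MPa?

Unrestrained expansion: δ_free = αΔT L = 25.5×10⁻⁶ × 120 × 2950 = 9.027 mm.
This exceeds the 2.3 mm gap, so the wall pushes back. The portion of expansion that must be recovered elastically is δ_free − gap = 9.027 − 2.3 = 6.727 mm.
That suppressed elongation corresponds to σ = E·Δ/L = 46×10³ × 6.727/2950 = 104.9 MPa.

σ ≈ 105 MPa (compressive)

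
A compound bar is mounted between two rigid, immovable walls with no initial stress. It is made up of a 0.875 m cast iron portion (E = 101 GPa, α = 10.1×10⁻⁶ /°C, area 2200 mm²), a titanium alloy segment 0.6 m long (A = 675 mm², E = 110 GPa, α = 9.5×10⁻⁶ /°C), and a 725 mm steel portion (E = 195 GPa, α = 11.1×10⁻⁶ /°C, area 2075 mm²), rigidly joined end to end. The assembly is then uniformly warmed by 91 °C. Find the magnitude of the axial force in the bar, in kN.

P ≈ 149 kN (compressive)

Free thermal expansion of the whole bar: Σ αᵢΔT Lᵢ = 10.1×10⁻⁶×91×875 + 9.5×10⁻⁶×91×600 + 11.1×10⁻⁶×91×725 = 2.055 mm.
Since the ends are fixed, an axial force P builds up, equal in every segment, with P · Σ Lᵢ/(AᵢEᵢ) = δ_free.
Σ Lᵢ/(AᵢEᵢ) = 875/(2200×101×10³) + 600/(675×110×10³) + 725/(2075×195×10³) = 1.381×10⁻⁵ mm/N.
P = 2.055 / 1.381×10⁻⁵ = 148800 N = 148.8 kN, compressive.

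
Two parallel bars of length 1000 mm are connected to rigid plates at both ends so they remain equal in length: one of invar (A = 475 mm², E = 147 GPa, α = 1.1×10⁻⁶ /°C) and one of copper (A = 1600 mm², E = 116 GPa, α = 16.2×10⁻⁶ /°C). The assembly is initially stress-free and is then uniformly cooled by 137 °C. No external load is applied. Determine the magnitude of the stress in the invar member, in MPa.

σ ≈ 221 MPa (compressive)

Both members must finish at the same length. With the larger α, the copper tends to over-contract; the plates restrain it, putting the copper in tension and the invar in compression. With no external load the two internal forces are equal and opposite, magnitude P.
Equating the net (thermal + elastic) strains gives |α₁ − α₂|·ΔT = P·[1/(A₁E₁) + 1/(A₂E₂)].
|α₁ − α₂|·ΔT = 15.1×10⁻⁶ × 137 = 0.002069.
1/(A₁E₁) + 1/(A₂E₂) = 1/(475×147×10³) + 1/(1600×116×10³) = 1.971×10⁻⁸ N⁻¹.
P = 0.002069 / 1.971×10⁻⁸ = 105000 N = 105 kN.
σ_{invar} = P/A₁ = 105000/475 = 221 MPa, compressive.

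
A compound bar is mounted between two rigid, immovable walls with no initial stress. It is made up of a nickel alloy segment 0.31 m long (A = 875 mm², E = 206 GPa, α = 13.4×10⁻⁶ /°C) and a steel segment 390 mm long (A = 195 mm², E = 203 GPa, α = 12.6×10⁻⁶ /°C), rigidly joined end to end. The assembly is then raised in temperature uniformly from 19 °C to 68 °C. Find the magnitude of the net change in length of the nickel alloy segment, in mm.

|ΔL| ≈ 0.138 mm

With the walls removed the bar would change length by δ_free = Σ αᵢΔT Lᵢ = 13.4×10⁻⁶×49×310 + 12.6×10⁻⁶×49×390 = 0.4443 mm.
The walls prevent any net length change, so an axial force P (same in every segment) develops. Compatibility: P · Σ Lᵢ/(AᵢEᵢ) = δ_free.
The series flexibility is Σ Lᵢ/(AᵢEᵢ) = 310/(875×206×10³) + 390/(195×203×10³) = 1.157×10⁻⁵ mm/N.
Hence P = δ_free / Σ(L/AE) = 0.4443/1.157×10⁻⁵ = 38.4 kN (compressive).
For the nickel alloy segment, free thermal change = 13.4×10⁻⁶×49×310 = 0.2035 mm and elastic change from P = 38400×310/(875×206×10³) = 0.06604 mm; these oppose, so the net change is 0.138 mm (segment lengthens).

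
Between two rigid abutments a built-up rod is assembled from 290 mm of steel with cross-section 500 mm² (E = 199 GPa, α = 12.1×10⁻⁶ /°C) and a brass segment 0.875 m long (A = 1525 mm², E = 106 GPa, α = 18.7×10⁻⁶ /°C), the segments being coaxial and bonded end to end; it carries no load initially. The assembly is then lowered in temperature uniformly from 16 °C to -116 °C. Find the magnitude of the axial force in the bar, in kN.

With the walls removed the bar would change length by δ_free = Σ αᵢΔT Lᵢ = 12.1×10⁻⁶×132×290 + 18.7×10⁻⁶×132×875 = 2.623 mm.
The rigid supports impose zero overall length change; the single axial force P common to all segments must satisfy P Σ Lᵢ/(AᵢEᵢ) = δ_free.
Σ Lᵢ/(AᵢEᵢ) = 290/(500×199×10³) + 875/(1525×106×10³) = 8.328×10⁻⁶ mm/N.
So P = 2.623 / 8.328×10⁻⁶ = 315 kN, tensile.

P ≈ 315 kN (tensile)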